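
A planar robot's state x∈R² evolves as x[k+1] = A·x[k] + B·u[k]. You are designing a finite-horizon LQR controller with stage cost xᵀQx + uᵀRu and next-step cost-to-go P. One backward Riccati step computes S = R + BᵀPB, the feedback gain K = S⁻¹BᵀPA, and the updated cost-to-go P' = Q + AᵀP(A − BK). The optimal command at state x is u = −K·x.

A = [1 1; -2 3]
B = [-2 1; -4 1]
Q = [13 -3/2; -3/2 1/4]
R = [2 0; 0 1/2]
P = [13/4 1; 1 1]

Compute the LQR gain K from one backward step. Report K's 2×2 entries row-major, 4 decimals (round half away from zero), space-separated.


BᵀP = [-10.5000 -6.0000; 4.2500 2.0000]
S = R + BᵀPB = [2 0; 0 1/2] + [45.0000 -16.5000; -16.5000 6.2500] = [47.0000 -16.5000; -16.5000 6.7500]
BᵀPA = [1.5000 -28.5000; 0.2500 10.2500]
K = S⁻¹·BᵀPA = [0.3167 -0.5167; 0.8111 0.2556]
A−BK = [0.8222 -0.2889; -1.5444 0.6778]
AᵀP(A−BK) = [2.5722 -1.0389; -1.0389 0.9056]
P' = Q + AᵀP(A−BK) = [15.5722 -2.5389; -2.5389 1.1556]
tr(P') = 16.7278

0.3167 -0.5167 0.8111 0.2556


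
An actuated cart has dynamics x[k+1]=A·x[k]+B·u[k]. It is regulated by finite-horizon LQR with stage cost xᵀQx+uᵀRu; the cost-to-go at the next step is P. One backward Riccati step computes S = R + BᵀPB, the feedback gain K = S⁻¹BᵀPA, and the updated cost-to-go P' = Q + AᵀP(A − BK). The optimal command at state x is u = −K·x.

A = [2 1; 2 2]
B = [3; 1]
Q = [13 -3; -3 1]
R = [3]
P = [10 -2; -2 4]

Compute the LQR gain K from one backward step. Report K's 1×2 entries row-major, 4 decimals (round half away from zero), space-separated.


BᵀP = [28.0000 -2.0000]
S = R + BᵀPB = [3] + [82.0000] = [85.0000]
BᵀPA = [52.0000 24.0000]
K = S⁻¹·BᵀPA = [0.6118 0.2824]
A−BK = [0.1647 0.1529; 1.3882 1.7176]
AᵀP(A−BK) = [8.1882 9.3176; 9.3176 11.2235]
P' = Q + AᵀP(A−BK) = [21.1882 6.3176; 6.3176 12.2235]
tr(P') = 33.4118

0.6118 0.2824


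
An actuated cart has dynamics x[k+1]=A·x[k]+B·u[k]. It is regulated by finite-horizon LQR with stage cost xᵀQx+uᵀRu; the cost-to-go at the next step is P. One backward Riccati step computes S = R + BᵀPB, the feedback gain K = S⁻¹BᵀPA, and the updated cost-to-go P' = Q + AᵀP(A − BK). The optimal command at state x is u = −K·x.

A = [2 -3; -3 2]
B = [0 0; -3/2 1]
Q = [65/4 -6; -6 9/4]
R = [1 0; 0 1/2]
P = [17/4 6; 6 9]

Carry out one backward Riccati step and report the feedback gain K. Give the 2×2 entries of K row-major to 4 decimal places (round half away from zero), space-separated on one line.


0.5732 0.0000 -0.7643 0.0000

BᵀP = [-9.0000 -13.5000; 6.0000 9.0000]
S = R + BᵀPB = [1 0; 0 1/2] + [20.2500 -13.5000; -13.5000 9.0000] = [21.2500 -13.5000; -13.5000 9.5000]
BᵀPA = [22.5000 0.0000; -15.0000 0.0000]
K = S⁻¹·BᵀPA = [0.5732 0.0000; -0.7643 0.0000]
A−BK = [2.0000 -3.0000; -1.3758 2.0000]
AᵀP(A−BK) = [1.6369 -1.5000; -1.5000 2.2500]
P' = Q + AᵀP(A−BK) = [17.8869 -7.5000; -7.5000 4.5000]
tr(P') = 22.3869


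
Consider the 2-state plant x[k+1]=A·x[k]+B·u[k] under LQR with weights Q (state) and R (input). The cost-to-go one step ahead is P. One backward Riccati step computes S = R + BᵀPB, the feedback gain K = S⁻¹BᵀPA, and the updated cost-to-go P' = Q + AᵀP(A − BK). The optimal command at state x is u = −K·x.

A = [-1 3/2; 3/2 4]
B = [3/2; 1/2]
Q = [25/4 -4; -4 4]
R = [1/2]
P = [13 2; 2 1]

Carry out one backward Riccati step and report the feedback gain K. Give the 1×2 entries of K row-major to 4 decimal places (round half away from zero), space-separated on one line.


BᵀP = [20.5000 3.5000]
S = R + BᵀPB = [1/2] + [32.5000] = [33.0000]
BᵀPA = [-15.2500 44.7500]
K = S⁻¹·BᵀPA = [-0.4621 1.3561]
A−BK = [-0.3068 -0.5341; 1.7311 3.3220]
AᵀP(A−BK) = [2.2027 3.6799; 3.6799 8.5663]
P' = Q + AᵀP(A−BK) = [8.4527 -0.3201; -0.3201 12.5663]
tr(P') = 21.0189

-0.4621 1.3561


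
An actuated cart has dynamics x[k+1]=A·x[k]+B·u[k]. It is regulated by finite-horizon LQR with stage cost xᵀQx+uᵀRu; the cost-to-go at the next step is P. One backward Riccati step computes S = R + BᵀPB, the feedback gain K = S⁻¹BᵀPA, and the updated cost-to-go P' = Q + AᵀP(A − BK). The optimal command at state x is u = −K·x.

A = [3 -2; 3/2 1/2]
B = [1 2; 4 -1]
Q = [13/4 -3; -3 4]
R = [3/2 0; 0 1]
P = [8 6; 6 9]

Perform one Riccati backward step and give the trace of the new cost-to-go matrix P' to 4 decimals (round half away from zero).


10.0565

BᵀP = [32.0000 42.0000; 10.0000 3.0000]
S = R + BᵀPB = [3/2 0; 0 1] + [200.0000 22.0000; 22.0000 17.0000] = [201.5000 22.0000; 22.0000 18.0000]
BᵀPA = [159.0000 -43.0000; 34.5000 -18.5000]
K = S⁻¹·BᵀPA = [0.6691 -0.1168; 1.0989 -0.8851]
A−BK = [0.1332 -0.1131; -0.0776 0.0820]
AᵀP(A−BK) = [1.9511 -1.1493; -1.1493 0.8554]
P' = Q + AᵀP(A−BK) = [5.2011 -4.1493; -4.1493 4.8554]
tr(P') = 10.0565


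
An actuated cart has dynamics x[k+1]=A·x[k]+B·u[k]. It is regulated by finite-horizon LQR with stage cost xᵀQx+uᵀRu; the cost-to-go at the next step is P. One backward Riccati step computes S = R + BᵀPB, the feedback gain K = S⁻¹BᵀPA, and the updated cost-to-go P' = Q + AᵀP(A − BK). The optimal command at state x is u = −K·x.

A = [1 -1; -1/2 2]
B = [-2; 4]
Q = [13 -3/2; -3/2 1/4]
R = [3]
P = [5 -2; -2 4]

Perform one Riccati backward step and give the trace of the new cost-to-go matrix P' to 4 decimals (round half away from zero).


15.3929

BᵀP = [-18.0000 20.0000]
S = R + BᵀPB = [3] + [116.0000] = [119.0000]
BᵀPA = [-28.0000 58.0000]
K = S⁻¹·BᵀPA = [-0.2353 0.4874]
A−BK = [0.5294 -0.0252; 0.4412 0.0504]
AᵀP(A−BK) = [1.4118 -0.3529; -0.3529 0.7311]
P' = Q + AᵀP(A−BK) = [14.4118 -1.8529; -1.8529 0.9811]
tr(P') = 15.3929


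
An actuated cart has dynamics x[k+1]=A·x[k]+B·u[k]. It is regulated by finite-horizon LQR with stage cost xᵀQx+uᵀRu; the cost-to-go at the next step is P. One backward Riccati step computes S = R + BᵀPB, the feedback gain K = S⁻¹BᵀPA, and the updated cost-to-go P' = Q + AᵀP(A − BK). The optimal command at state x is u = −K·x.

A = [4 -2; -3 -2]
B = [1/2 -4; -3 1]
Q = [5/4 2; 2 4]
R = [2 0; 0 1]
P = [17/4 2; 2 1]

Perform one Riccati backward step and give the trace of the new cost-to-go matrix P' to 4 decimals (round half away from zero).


BᵀP = [-3.8750 -2.0000; -15.0000 -7.0000]
S = R + BᵀPB = [2 0; 0 1] + [4.0625 13.5000; 13.5000 53.0000] = [6.0625 13.5000; 13.5000 54.0000]
BᵀPA = [-9.5000 11.7500; -39.0000 44.0000]
K = S⁻¹·BᵀPA = [0.0930 0.2791; -0.7455 0.7450]
A−BK = [0.9716 0.8407; -1.9755 -1.9078]
AᵀP(A−BK) = [0.8101 -0.2920; -0.2920 0.9388]
P' = Q + AᵀP(A−BK) = [2.0601 1.7080; 1.7080 4.9388]
tr(P') = 6.9989

6.9989


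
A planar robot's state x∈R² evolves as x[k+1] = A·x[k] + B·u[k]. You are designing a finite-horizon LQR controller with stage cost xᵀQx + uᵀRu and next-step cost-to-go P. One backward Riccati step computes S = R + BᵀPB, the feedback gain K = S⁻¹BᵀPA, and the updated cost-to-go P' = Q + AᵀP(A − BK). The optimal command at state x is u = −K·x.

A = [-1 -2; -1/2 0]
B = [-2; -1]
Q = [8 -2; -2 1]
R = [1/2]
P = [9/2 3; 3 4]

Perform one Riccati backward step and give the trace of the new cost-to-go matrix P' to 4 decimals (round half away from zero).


BᵀP = [-12.0000 -10.0000]
S = R + BᵀPB = [1/2] + [34.0000] = [34.5000]
BᵀPA = [17.0000 24.0000]
K = S⁻¹·BᵀPA = [0.4928 0.6957]
A−BK = [-0.0145 -0.6087; -0.0072 0.6957]
AᵀP(A−BK) = [0.1232 0.1739; 0.1739 1.3043]
P' = Q + AᵀP(A−BK) = [8.1232 -1.8261; -1.8261 2.3043]
tr(P') = 10.4275

10.4275


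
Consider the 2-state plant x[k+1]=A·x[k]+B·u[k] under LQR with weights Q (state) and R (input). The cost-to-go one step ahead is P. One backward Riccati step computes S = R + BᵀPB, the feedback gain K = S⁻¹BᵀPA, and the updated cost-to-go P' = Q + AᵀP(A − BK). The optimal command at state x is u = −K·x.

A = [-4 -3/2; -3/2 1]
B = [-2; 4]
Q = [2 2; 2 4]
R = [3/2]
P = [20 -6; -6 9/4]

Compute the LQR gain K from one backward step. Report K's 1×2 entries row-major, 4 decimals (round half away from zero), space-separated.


BᵀP = [-64.0000 21.0000]
S = R + BᵀPB = [3/2] + [212.0000] = [213.5000]
BᵀPA = [224.5000 117.0000]
K = S⁻¹·BᵀPA = [1.0515 0.5480]
A−BK = [-1.8970 -0.4040; -5.7061 -1.1920]
AᵀP(A−BK) = [16.9958 4.0969; 4.0969 1.1329]
P' = Q + AᵀP(A−BK) = [18.9958 6.0969; 6.0969 5.1329]
tr(P') = 24.1287

1.0515 0.5480


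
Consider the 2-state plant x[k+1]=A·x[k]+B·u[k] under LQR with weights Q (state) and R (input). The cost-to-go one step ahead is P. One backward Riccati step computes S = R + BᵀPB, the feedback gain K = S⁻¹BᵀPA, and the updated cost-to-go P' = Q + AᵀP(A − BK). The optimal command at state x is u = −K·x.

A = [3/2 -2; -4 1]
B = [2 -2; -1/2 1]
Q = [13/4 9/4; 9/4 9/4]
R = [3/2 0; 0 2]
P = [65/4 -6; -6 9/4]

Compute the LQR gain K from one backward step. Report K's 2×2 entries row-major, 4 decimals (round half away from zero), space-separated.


0.7032 -0.5693 -0.5962 0.4650

BᵀP = [35.5000 -13.1250; -38.5000 14.2500]
S = R + BᵀPB = [3/2 0; 0 2] + [77.5625 -84.1250; -84.1250 91.2500] = [79.0625 -84.1250; -84.1250 93.2500]
BᵀPA = [105.7500 -84.1250; -114.7500 91.2500]
K = S⁻¹·BᵀPA = [0.7032 -0.5693; -0.5962 0.4650]
A−BK = [-1.0988 0.0685; -3.0522 0.2504]
AᵀP(A−BK) = [1.7880 -1.1923; -1.1923 0.9300]
P' = Q + AᵀP(A−BK) = [5.0380 1.0577; 1.0577 3.1800]
tr(P') = 8.2180


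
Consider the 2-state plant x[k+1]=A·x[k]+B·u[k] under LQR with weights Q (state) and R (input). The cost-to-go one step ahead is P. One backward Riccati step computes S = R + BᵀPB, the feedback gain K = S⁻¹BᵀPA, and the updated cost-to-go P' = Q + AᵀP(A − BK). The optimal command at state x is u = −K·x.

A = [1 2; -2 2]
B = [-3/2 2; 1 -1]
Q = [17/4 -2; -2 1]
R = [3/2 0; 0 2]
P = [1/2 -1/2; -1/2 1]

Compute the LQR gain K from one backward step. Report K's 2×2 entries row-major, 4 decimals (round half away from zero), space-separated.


BᵀP = [-1.2500 1.7500; 1.5000 -2.0000]
S = R + BᵀPB = [3/2 0; 0 2] + [3.6250 -4.2500; -4.2500 5.0000] = [5.1250 -4.2500; -4.2500 7.0000]
BᵀPA = [-4.7500 1.0000; 5.5000 -1.0000]
K = S⁻¹·BᵀPA = [-0.5544 0.1544; 0.4491 -0.0491]
A−BK = [-0.7298 2.3298; -0.9965 1.7965]
AᵀP(A−BK) = [1.3965 -0.9965; -0.9965 1.7965]
P' = Q + AᵀP(A−BK) = [5.6465 -2.9965; -2.9965 2.7965]
tr(P') = 8.4430

-0.5544 0.1544 0.4491 -0.0491


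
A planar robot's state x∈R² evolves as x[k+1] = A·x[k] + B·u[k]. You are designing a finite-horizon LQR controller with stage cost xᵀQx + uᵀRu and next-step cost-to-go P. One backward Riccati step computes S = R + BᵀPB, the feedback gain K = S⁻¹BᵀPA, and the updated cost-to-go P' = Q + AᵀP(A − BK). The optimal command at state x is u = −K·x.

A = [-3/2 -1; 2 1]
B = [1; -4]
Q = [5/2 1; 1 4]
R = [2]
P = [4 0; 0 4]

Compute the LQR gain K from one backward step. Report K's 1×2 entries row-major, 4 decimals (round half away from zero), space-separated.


-0.5429 -0.2857

BᵀP = [4.0000 -16.0000]
S = R + BᵀPB = [2] + [68.0000] = [70.0000]
BᵀPA = [-38.0000 -20.0000]
K = S⁻¹·BᵀPA = [-0.5429 -0.2857]
A−BK = [-0.9571 -0.7143; -0.1714 -0.1429]
AᵀP(A−BK) = [4.3714 3.1429; 3.1429 2.2857]
P' = Q + AᵀP(A−BK) = [6.8714 4.1429; 4.1429 6.2857]
tr(P') = 13.1571


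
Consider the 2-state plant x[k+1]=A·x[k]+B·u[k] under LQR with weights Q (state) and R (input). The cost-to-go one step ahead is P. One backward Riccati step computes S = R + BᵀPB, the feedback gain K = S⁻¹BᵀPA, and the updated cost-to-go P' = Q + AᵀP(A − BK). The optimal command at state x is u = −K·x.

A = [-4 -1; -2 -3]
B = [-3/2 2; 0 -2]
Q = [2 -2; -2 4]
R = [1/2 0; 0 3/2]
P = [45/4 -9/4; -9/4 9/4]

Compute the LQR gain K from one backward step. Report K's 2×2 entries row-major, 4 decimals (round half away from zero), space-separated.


BᵀP = [-16.8750 3.3750; 27.0000 -9.0000]
S = R + BᵀPB = [1/2 0; 0 3/2] + [25.3125 -40.5000; -40.5000 72.0000] = [25.8125 -40.5000; -40.5000 73.5000]
BᵀPA = [60.7500 6.7500; -90.0000 0.0000]
K = S⁻¹·BᵀPA = [3.1915 1.9307; 0.5341 1.0638]
A−BK = [-0.2809 -0.2317; -0.9318 -0.8723]
AᵀP(A−BK) = [7.1842 5.4571; 5.4571 4.9679]
P' = Q + AᵀP(A−BK) = [9.1842 3.4571; 3.4571 8.9679]
tr(P') = 18.1521

3.1915 1.9307 0.5341 1.0638


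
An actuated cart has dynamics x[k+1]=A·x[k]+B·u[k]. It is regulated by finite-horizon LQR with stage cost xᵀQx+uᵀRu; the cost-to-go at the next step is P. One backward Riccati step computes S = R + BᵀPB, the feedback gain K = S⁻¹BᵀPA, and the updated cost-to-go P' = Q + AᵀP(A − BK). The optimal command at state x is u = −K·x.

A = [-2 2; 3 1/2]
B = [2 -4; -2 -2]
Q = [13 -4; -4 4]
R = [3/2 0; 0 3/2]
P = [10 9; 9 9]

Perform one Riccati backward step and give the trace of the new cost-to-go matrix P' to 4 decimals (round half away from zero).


19.2413

BᵀP = [2.0000 0.0000; -58.0000 -54.0000]
S = R + BᵀPB = [3/2 0; 0 3/2] + [4.0000 -8.0000; -8.0000 340.0000] = [5.5000 -8.0000; -8.0000 341.5000]
BᵀPA = [-4.0000 4.0000; -46.0000 -143.0000]
K = S⁻¹·BᵀPA = [-0.9558 0.1224; -0.1571 -0.4159]
A−BK = [-0.7168 0.0918; 0.7743 -0.0870]
AᵀP(A−BK) = [1.9508 -0.1408; -0.1408 0.2905]
P' = Q + AᵀP(A−BK) = [14.9508 -4.1408; -4.1408 4.2905]
tr(P') = 19.2413


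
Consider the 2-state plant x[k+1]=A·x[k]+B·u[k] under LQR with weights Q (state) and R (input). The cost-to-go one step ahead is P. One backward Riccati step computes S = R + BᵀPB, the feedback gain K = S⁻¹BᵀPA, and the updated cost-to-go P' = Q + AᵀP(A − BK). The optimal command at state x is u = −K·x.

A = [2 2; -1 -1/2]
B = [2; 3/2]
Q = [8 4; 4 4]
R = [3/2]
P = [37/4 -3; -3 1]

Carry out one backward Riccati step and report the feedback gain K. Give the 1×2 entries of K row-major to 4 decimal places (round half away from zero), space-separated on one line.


1.4286 1.3297

BᵀP = [14.0000 -4.5000]
S = R + BᵀPB = [3/2] + [21.2500] = [22.7500]
BᵀPA = [32.5000 30.2500]
K = S⁻¹·BᵀPA = [1.4286 1.3297]
A−BK = [-0.8571 -0.6593; -3.1429 -2.4945]
AᵀP(A−BK) = [3.5714 3.2857; 3.2857 3.0275]
P' = Q + AᵀP(A−BK) = [11.5714 7.2857; 7.2857 7.0275]
tr(P') = 18.5989


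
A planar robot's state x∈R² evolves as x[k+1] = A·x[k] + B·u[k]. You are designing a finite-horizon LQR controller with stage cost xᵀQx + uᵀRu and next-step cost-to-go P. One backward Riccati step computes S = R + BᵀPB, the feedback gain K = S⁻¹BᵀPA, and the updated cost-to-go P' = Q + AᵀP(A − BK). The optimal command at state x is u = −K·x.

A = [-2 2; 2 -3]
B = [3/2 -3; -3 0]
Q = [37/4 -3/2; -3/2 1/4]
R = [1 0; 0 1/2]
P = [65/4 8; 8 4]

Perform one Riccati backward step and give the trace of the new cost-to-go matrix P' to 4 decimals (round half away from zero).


10.0860

BᵀP = [0.3750 0.0000; -48.7500 -24.0000]
S = R + BᵀPB = [1 0; 0 1/2] + [0.5625 -1.1250; -1.1250 146.2500] = [1.5625 -1.1250; -1.1250 146.7500]
BᵀPA = [-0.7500 0.7500; 49.5000 -25.5000]
K = S⁻¹·BᵀPA = [-0.2385 0.3569; 0.3355 -0.1710]
A−BK = [-0.6359 0.9516; 1.2846 -1.9294]
AᵀP(A−BK) = [0.2149 -0.2664; -0.2664 0.3711]
P' = Q + AᵀP(A−BK) = [9.4649 -1.7664; -1.7664 0.6211]
tr(P') = 10.0860


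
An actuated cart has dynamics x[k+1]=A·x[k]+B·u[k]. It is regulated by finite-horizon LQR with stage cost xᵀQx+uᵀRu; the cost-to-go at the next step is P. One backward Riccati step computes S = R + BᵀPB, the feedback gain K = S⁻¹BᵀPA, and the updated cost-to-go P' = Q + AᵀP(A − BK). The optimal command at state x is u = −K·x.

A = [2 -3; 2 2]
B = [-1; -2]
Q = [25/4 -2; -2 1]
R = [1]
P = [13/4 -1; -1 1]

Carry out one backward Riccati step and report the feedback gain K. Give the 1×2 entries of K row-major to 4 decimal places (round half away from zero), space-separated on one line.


BᵀP = [-1.2500 -1.0000]
S = R + BᵀPB = [1] + [3.2500] = [4.2500]
BᵀPA = [-4.5000 1.7500]
K = S⁻¹·BᵀPA = [-1.0588 0.4118]
A−BK = [0.9412 -2.5882; -0.1176 2.8235]
AᵀP(A−BK) = [4.2353 -11.6471; -11.6471 44.5294]
P' = Q + AᵀP(A−BK) = [10.4853 -13.6471; -13.6471 45.5294]
tr(P') = 56.0147

-1.0588 0.4118


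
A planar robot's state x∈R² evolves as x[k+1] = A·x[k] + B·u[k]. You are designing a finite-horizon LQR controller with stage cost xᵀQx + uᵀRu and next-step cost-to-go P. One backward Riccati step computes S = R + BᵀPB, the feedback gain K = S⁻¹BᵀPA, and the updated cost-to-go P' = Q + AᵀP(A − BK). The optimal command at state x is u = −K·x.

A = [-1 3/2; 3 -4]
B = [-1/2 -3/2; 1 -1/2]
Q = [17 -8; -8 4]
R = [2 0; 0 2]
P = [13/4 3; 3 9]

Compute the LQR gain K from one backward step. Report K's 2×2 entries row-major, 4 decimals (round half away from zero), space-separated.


2.0362 -2.7381 -0.5472 0.6551

BᵀP = [1.3750 7.5000; -6.3750 -9.0000]
S = R + BᵀPB = [2 0; 0 2] + [6.8125 -5.8125; -5.8125 14.0625] = [8.8125 -5.8125; -5.8125 16.0625]
BᵀPA = [21.1250 -27.9375; -20.6250 26.4375]
K = S⁻¹·BᵀPA = [2.0362 -2.7381; -0.5472 0.6551]
A−BK = [-0.8027 1.1135; 0.6902 -0.9343]
AᵀP(A−BK) = [11.9484 -16.0209; -16.0209 21.4972]
P' = Q + AᵀP(A−BK) = [28.9484 -24.0209; -24.0209 25.4972]
tr(P') = 54.4456


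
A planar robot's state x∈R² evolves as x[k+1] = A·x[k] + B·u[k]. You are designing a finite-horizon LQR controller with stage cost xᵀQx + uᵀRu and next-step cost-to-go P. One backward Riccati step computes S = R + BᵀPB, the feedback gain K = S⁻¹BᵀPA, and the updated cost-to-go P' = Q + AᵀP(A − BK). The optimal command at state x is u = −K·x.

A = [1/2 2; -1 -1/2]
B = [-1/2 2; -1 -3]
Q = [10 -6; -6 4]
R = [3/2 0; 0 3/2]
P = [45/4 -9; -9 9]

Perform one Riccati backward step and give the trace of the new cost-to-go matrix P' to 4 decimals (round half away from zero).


BᵀP = [3.3750 -4.5000; 49.5000 -45.0000]
S = R + BᵀPB = [3/2 0; 0 3/2] + [2.8125 20.2500; 20.2500 234.0000] = [4.3125 20.2500; 20.2500 235.5000]
BᵀPA = [6.1875 9.0000; 69.7500 121.5000]
K = S⁻¹·BᵀPA = [0.0739 -0.5629; 0.2898 0.5643]
A−BK = [-0.0427 0.5899; -0.0567 0.6301]
AᵀP(A−BK) = [0.1400 0.1212; 0.1212 1.7505]
P' = Q + AᵀP(A−BK) = [10.1400 -5.8788; -5.8788 5.7505]
tr(P') = 15.8905

15.8905


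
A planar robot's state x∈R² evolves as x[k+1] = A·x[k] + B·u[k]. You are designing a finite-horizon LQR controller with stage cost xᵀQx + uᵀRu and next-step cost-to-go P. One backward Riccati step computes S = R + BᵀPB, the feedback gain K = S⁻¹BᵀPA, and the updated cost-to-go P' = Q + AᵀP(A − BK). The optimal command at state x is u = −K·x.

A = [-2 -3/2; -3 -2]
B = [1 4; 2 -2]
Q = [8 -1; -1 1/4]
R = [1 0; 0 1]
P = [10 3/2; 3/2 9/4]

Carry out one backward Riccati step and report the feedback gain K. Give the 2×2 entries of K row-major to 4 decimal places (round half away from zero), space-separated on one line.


-1.4954 -1.0287 -0.1280 -0.1189

BᵀP = [13.0000 6.0000; 37.0000 1.5000]
S = R + BᵀPB = [1 0; 0 1] + [25.0000 40.0000; 40.0000 145.0000] = [26.0000 40.0000; 40.0000 146.0000]
BᵀPA = [-44.0000 -31.5000; -78.5000 -58.5000]
K = S⁻¹·BᵀPA = [-1.4954 -1.0287; -0.1280 -0.1189]
A−BK = [0.0073 0.0041; -0.2650 -0.1803]
AᵀP(A−BK) = [2.4055 1.6578; 1.6578 1.1434]
P' = Q + AᵀP(A−BK) = [10.4055 0.6578; 0.6578 1.3934]
tr(P') = 11.7990


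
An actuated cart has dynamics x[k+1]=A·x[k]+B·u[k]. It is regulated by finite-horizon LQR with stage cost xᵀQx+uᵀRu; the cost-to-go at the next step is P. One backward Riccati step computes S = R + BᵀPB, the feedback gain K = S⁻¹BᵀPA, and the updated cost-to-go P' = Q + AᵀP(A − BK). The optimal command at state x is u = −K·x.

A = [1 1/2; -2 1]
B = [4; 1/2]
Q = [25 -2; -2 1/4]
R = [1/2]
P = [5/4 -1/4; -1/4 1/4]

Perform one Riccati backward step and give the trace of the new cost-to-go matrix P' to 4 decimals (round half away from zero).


BᵀP = [4.8750 -0.8750]
S = R + BᵀPB = [1/2] + [19.0625] = [19.5625]
BᵀPA = [6.6250 1.5625]
K = S⁻¹·BᵀPA = [0.3387 0.0799]
A−BK = [-0.3546 0.1805; -2.1693 0.9601]
AᵀP(A−BK) = [1.0064 -0.4042; -0.4042 0.1877]
P' = Q + AᵀP(A−BK) = [26.0064 -2.4042; -2.4042 0.4377]
tr(P') = 26.4441

26.4441


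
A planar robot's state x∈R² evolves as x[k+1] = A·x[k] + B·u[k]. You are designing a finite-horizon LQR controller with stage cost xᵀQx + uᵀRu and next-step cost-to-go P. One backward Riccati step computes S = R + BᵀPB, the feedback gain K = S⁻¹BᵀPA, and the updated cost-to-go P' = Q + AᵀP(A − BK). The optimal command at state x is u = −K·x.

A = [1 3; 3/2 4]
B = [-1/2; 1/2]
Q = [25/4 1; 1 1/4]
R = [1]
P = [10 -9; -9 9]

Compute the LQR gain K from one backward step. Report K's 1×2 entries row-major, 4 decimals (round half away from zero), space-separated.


0.3902 0.7317

BᵀP = [-9.5000 9.0000]
S = R + BᵀPB = [1] + [9.2500] = [10.2500]
BᵀPA = [4.0000 7.5000]
K = S⁻¹·BᵀPA = [0.3902 0.7317]
A−BK = [1.1951 3.3659; 1.3049 3.6341]
AᵀP(A−BK) = [1.6890 4.5732; 4.5732 12.5122]
P' = Q + AᵀP(A−BK) = [7.9390 5.5732; 5.5732 12.7622]
tr(P') = 20.7012


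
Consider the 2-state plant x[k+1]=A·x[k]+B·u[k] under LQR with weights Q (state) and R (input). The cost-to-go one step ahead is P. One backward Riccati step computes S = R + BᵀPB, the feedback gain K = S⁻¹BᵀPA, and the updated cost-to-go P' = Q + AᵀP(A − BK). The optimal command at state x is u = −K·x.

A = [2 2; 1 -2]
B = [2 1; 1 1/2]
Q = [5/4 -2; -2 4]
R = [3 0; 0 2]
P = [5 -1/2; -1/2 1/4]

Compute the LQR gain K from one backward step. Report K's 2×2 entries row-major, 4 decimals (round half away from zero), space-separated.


BᵀP = [9.5000 -0.7500; 4.7500 -0.3750]
S = R + BᵀPB = [3 0; 0 2] + [18.2500 9.1250; 9.1250 4.5625] = [21.2500 9.1250; 9.1250 6.5625]
BᵀPA = [18.2500 20.5000; 9.1250 10.2500]
K = S⁻¹·BᵀPA = [0.6496 0.7297; 0.4872 0.5473]
A−BK = [0.2136 -0.0067; 0.1068 -3.0033]
AᵀP(A−BK) = [1.9488 2.1891; 2.1891 4.4316]
P' = Q + AᵀP(A−BK) = [3.1988 0.1891; 0.1891 8.4316]
tr(P') = 11.6304

0.6496 0.7297 0.4872 0.5473


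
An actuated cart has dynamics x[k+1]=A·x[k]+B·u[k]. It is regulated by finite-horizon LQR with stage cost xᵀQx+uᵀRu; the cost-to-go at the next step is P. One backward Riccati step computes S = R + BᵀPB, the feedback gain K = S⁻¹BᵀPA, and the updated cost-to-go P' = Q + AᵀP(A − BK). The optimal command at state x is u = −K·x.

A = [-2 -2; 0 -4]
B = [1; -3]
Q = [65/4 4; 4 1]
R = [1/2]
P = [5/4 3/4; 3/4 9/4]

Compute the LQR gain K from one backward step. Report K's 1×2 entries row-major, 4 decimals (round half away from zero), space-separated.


BᵀP = [-1.0000 -6.0000]
S = R + BᵀPB = [1/2] + [17.0000] = [17.5000]
BᵀPA = [2.0000 26.0000]
K = S⁻¹·BᵀPA = [0.1143 1.4857]
A−BK = [-2.1143 -3.4857; 0.3429 0.4571]
AᵀP(A−BK) = [4.7714 8.0286; 8.0286 14.3714]
P' = Q + AᵀP(A−BK) = [21.0214 12.0286; 12.0286 15.3714]
tr(P') = 36.3929

0.1143 1.4857


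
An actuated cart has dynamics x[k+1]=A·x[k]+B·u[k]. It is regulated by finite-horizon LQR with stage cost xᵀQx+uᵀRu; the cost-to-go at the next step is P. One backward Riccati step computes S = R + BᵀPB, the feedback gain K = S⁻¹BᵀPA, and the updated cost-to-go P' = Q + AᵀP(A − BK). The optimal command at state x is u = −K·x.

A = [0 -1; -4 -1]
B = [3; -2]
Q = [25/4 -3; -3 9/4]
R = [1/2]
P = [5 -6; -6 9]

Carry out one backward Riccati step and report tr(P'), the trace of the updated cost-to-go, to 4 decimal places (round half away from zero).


18.8844

BᵀP = [27.0000 -36.0000]
S = R + BᵀPB = [1/2] + [153.0000] = [153.5000]
BᵀPA = [144.0000 9.0000]
K = S⁻¹·BᵀPA = [0.9381 0.0586]
A−BK = [-2.8143 -1.1759; -2.1238 -0.8827]
AᵀP(A−BK) = [8.9121 3.5570; 3.5570 1.4723]
P' = Q + AᵀP(A−BK) = [15.1621 0.5570; 0.5570 3.7223]
tr(P') = 18.8844


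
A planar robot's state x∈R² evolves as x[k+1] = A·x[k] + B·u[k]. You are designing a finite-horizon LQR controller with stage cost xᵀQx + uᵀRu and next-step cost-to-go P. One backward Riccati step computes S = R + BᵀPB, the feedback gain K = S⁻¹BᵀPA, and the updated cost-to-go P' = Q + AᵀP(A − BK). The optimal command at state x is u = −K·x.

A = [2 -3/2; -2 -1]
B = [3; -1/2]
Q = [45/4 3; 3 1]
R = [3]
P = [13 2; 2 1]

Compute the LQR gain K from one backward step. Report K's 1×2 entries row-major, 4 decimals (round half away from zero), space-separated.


BᵀP = [38.0000 5.5000]
S = R + BᵀPB = [3] + [111.2500] = [114.2500]
BᵀPA = [65.0000 -62.5000]
K = S⁻¹·BᵀPA = [0.5689 -0.5470]
A−BK = [0.2932 0.1411; -1.7155 -1.2735]
AᵀP(A−BK) = [3.0197 0.5580; 0.5580 2.0596]
P' = Q + AᵀP(A−BK) = [14.2697 3.5580; 3.5580 3.0596]
tr(P') = 17.3293

0.5689 -0.5470


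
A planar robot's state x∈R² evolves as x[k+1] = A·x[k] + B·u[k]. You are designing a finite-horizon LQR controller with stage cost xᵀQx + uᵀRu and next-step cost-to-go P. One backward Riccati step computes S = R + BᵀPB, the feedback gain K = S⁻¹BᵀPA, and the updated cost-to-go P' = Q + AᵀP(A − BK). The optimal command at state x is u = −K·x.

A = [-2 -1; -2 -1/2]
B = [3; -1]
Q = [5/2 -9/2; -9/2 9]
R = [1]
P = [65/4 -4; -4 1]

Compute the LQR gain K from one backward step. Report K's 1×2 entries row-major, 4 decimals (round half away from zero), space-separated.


BᵀP = [52.7500 -13.0000]
S = R + BᵀPB = [1] + [171.2500] = [172.2500]
BᵀPA = [-79.5000 -46.2500]
K = S⁻¹·BᵀPA = [-0.4615 -0.2685]
A−BK = [-0.6154 -0.1945; -2.4615 -0.7685]
AᵀP(A−BK) = [0.3077 0.1538; 0.1538 0.0816]
P' = Q + AᵀP(A−BK) = [2.8077 -4.3462; -4.3462 9.0816]
tr(P') = 11.8893

-0.4615 -0.2685


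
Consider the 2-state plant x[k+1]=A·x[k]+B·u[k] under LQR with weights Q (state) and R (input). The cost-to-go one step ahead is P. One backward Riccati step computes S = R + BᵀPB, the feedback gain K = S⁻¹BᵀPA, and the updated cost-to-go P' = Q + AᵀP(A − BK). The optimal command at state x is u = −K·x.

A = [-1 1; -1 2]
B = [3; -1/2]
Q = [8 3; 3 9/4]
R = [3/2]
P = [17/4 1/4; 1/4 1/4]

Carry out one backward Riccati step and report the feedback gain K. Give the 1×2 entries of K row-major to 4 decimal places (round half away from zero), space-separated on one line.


BᵀP = [12.6250 0.6250]
S = R + BᵀPB = [3/2] + [37.5625] = [39.0625]
BᵀPA = [-13.2500 13.8750]
K = S⁻¹·BᵀPA = [-0.3392 0.3552]
A−BK = [0.0176 -0.0656; -1.1696 2.1776]
AᵀP(A−BK) = [0.5056 -0.7936; -0.7936 1.3216]
P' = Q + AᵀP(A−BK) = [8.5056 2.2064; 2.2064 3.5716]
tr(P') = 12.0772

-0.3392 0.3552


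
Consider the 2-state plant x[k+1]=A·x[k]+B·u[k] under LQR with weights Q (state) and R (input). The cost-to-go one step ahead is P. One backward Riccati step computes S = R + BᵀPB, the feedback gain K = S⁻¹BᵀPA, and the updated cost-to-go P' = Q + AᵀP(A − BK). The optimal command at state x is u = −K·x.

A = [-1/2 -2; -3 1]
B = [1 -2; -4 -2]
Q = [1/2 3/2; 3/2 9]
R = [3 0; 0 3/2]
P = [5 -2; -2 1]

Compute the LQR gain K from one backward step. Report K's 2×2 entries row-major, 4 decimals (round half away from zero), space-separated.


BᵀP = [13.0000 -6.0000; -6.0000 2.0000]
S = R + BᵀPB = [3 0; 0 3/2] + [37.0000 -14.0000; -14.0000 8.0000] = [40.0000 -14.0000; -14.0000 9.5000]
BᵀPA = [11.5000 -32.0000; -3.0000 14.0000]
K = S⁻¹·BᵀPA = [0.3655 -0.5870; 0.2228 0.6087]
A−BK = [-0.4198 -0.1957; -1.0924 -0.1304]
AᵀP(A−BK) = [0.7154 -0.4239; -0.4239 1.6957]
P' = Q + AᵀP(A−BK) = [1.2154 1.0761; 1.0761 10.6957]
tr(P') = 11.9110

0.3655 -0.5870 0.2228 0.6087


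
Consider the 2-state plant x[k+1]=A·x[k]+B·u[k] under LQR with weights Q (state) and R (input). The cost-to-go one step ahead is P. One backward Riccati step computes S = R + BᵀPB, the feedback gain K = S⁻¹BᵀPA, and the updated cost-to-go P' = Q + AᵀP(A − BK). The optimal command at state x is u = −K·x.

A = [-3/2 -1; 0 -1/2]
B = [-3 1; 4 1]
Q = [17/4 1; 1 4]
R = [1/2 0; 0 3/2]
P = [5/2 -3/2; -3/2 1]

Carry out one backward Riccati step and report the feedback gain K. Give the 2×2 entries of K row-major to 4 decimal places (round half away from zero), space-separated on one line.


0.2640 0.1180 -0.0900 -0.0800

BᵀP = [-13.5000 8.5000; 1.0000 -0.5000]
S = R + BᵀPB = [1/2 0; 0 3/2] + [74.5000 -5.0000; -5.0000 0.5000] = [75.0000 -5.0000; -5.0000 2.0000]
BᵀPA = [20.2500 9.2500; -1.5000 -0.7500]
K = S⁻¹·BᵀPA = [0.2640 0.1180; -0.0900 -0.0800]
A−BK = [-0.6180 -0.5660; -0.9660 -0.8920]
AᵀP(A−BK) = [0.1440 0.1155; 0.1155 0.0985]
P' = Q + AᵀP(A−BK) = [4.3940 1.1155; 1.1155 4.0985]
tr(P') = 8.4925


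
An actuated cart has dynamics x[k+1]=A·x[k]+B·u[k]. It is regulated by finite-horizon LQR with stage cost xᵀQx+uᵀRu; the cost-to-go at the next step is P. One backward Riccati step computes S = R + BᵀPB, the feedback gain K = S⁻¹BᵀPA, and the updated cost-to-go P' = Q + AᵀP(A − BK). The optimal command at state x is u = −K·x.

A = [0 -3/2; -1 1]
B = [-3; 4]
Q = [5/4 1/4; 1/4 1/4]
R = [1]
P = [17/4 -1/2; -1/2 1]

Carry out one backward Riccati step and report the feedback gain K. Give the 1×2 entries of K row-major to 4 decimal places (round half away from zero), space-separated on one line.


-0.0818 0.4108

BᵀP = [-14.7500 5.5000]
S = R + BᵀPB = [1] + [66.2500] = [67.2500]
BᵀPA = [-5.5000 27.6250]
K = S⁻¹·BᵀPA = [-0.0818 0.4108]
A−BK = [-0.2454 -0.2677; -0.6729 -0.6431]
AᵀP(A−BK) = [0.5502 0.5093; 0.5093 0.7147]
P' = Q + AᵀP(A−BK) = [1.8002 0.7593; 0.7593 0.9647]
tr(P') = 2.7649


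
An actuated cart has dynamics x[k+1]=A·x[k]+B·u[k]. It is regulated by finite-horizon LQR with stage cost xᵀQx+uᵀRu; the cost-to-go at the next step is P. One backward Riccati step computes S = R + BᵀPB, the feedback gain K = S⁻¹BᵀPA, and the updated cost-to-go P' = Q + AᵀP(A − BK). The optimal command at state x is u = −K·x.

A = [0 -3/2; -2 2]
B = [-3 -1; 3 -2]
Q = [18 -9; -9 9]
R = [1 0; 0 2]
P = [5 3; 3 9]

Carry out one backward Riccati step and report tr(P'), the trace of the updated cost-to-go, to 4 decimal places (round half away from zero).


BᵀP = [-6.0000 18.0000; -11.0000 -21.0000]
S = R + BᵀPB = [1 0; 0 2] + [72.0000 -30.0000; -30.0000 53.0000] = [73.0000 -30.0000; -30.0000 55.0000]
BᵀPA = [-36.0000 45.0000; 42.0000 -25.5000]
K = S⁻¹·BᵀPA = [-0.2311 0.5490; 0.6376 -0.1642]
A−BK = [-0.0559 -0.0173; -0.0315 0.0247]
AᵀP(A−BK) = [0.9014 -0.3409; -0.3409 0.3597]
P' = Q + AᵀP(A−BK) = [18.9014 -9.3409; -9.3409 9.3597]
tr(P') = 28.2612

28.2612


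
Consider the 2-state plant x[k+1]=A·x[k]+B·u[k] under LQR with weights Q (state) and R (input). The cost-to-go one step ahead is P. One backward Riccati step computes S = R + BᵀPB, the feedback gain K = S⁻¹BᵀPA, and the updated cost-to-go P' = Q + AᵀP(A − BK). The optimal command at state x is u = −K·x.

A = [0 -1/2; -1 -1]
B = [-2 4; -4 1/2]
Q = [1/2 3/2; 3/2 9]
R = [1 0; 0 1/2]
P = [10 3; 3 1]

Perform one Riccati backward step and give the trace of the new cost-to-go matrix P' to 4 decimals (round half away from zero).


BᵀP = [-32.0000 -10.0000; 41.5000 12.5000]
S = R + BᵀPB = [1 0; 0 1/2] + [104.0000 -133.0000; -133.0000 172.2500] = [105.0000 -133.0000; -133.0000 172.7500]
BᵀPA = [10.0000 26.0000; -12.5000 -33.2500]
K = S⁻¹·BᵀPA = [0.1445 0.1540; 0.0389 -0.0739]
A−BK = [0.1334 0.1037; -0.4414 -0.3471]
AᵀP(A−BK) = [0.0411 0.0361; 0.0361 0.0385]
P' = Q + AᵀP(A−BK) = [0.5411 1.5361; 1.5361 9.0385]
tr(P') = 9.5796

9.5796


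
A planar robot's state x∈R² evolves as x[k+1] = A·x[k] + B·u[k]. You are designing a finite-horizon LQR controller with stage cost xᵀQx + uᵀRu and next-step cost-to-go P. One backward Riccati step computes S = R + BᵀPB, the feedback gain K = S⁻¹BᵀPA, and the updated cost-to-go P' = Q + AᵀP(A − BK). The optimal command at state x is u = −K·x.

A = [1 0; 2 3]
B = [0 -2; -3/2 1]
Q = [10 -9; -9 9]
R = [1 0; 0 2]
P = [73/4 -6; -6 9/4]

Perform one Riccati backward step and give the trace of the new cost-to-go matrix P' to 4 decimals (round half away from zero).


21.4124

BᵀP = [9.0000 -3.3750; -42.5000 14.2500]
S = R + BᵀPB = [1 0; 0 2] + [5.0625 -21.3750; -21.3750 99.2500] = [6.0625 -21.3750; -21.3750 101.2500]
BᵀPA = [2.2500 -10.1250; -14.0000 42.7500]
K = S⁻¹·BᵀPA = [-0.4552 -0.7097; -0.2344 0.2724]
A−BK = [0.5313 0.5448; 1.5516 1.6631]
AᵀP(A−BK) = [0.9930 0.9104; 0.9104 1.4194]
P' = Q + AᵀP(A−BK) = [10.9930 -8.0896; -8.0896 10.4194]
tr(P') = 21.4124


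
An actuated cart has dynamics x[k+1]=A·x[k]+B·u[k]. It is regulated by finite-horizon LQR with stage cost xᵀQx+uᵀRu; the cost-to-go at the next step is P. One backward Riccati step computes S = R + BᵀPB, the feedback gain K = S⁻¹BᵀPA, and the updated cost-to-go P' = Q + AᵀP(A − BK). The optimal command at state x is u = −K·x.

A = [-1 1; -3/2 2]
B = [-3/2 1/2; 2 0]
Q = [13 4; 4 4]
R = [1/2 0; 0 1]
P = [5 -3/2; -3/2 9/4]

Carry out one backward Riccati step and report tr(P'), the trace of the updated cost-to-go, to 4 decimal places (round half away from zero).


27.1937

BᵀP = [-10.5000 6.7500; 2.5000 -0.7500]
S = R + BᵀPB = [1/2 0; 0 1] + [29.2500 -5.2500; -5.2500 1.2500] = [29.7500 -5.2500; -5.2500 2.2500]
BᵀPA = [0.3750 3.0000; -1.3750 1.0000]
K = S⁻¹·BᵀPA = [-0.1619 0.3048; -0.9889 1.1556]
A−BK = [-0.7484 0.8794; -1.1762 1.3905]
AᵀP(A−BK) = [4.2635 -5.0254; -5.0254 5.9302]
P' = Q + AᵀP(A−BK) = [17.2635 -1.0254; -1.0254 9.9302]
tr(P') = 27.1937


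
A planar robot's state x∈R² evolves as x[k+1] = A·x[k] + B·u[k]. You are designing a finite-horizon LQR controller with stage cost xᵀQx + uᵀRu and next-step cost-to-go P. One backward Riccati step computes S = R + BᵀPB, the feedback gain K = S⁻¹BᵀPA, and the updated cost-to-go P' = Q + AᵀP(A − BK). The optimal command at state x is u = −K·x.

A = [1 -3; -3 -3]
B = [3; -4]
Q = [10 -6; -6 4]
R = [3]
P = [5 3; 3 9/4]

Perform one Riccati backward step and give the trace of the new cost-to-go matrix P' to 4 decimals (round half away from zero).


133.0000

BᵀP = [3.0000 0.0000]
S = R + BᵀPB = [3] + [9.0000] = [12.0000]
BᵀPA = [3.0000 -9.0000]
K = S⁻¹·BᵀPA = [0.2500 -0.7500]
A−BK = [0.2500 -0.7500; -2.0000 -6.0000]
AᵀP(A−BK) = [6.5000 25.5000; 25.5000 112.5000]
P' = Q + AᵀP(A−BK) = [16.5000 19.5000; 19.5000 116.5000]
tr(P') = 133.0000


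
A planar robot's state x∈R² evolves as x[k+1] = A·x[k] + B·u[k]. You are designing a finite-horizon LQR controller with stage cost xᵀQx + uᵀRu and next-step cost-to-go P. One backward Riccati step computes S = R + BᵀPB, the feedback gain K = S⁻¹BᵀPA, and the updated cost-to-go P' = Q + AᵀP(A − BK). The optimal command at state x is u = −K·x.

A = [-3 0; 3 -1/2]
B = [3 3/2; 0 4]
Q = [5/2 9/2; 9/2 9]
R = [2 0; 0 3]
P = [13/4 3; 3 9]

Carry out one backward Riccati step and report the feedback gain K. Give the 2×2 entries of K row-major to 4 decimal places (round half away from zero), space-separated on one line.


BᵀP = [9.7500 9.0000; 16.8750 40.5000]
S = R + BᵀPB = [2 0; 0 3] + [29.2500 50.6250; 50.6250 187.3125] = [31.2500 50.6250; 50.6250 190.3125]
BᵀPA = [-2.2500 -4.5000; 70.8750 -20.2500]
K = S⁻¹·BᵀPA = [-1.1867 0.0499; 0.6881 -0.1197]
A−BK = [-0.4720 0.0299; 0.2476 -0.0213]
AᵀP(A−BK) = [4.8116 -0.4064; -0.4064 0.0511]
P' = Q + AᵀP(A−BK) = [7.3116 4.0936; 4.0936 9.0511]
tr(P') = 16.3627

-1.1867 0.0499 0.6881 -0.1197


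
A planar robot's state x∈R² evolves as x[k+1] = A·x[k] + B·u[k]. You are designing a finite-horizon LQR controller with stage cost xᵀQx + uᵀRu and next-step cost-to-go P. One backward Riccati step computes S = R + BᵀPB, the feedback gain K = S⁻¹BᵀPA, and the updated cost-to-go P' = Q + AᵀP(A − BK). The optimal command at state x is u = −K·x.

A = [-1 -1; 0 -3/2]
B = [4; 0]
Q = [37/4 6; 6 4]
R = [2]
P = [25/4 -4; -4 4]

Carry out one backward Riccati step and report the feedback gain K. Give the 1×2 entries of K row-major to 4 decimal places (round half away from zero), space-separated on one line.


-0.2451 -0.0098

BᵀP = [25.0000 -16.0000]
S = R + BᵀPB = [2] + [100.0000] = [102.0000]
BᵀPA = [-25.0000 -1.0000]
K = S⁻¹·BᵀPA = [-0.2451 -0.0098]
A−BK = [-0.0196 -0.9608; 0.0000 -1.5000]
AᵀP(A−BK) = [0.1225 0.0049; 0.0049 3.2402]
P' = Q + AᵀP(A−BK) = [9.3725 6.0049; 6.0049 7.2402]
tr(P') = 16.6127


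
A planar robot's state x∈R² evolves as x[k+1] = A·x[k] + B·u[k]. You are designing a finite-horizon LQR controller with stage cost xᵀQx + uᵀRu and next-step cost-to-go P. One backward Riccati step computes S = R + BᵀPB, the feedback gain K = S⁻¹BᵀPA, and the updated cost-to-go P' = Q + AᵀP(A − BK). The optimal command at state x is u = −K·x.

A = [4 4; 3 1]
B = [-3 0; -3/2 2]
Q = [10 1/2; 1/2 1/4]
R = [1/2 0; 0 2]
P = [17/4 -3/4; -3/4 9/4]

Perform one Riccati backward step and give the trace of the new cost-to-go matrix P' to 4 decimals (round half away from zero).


BᵀP = [-11.6250 -1.1250; -1.5000 4.5000]
S = R + BᵀPB = [1/2 0; 0 2] + [36.5625 -2.2500; -2.2500 9.0000] = [37.0625 -2.2500; -2.2500 11.0000]
BᵀPA = [-49.8750 -47.6250; 7.5000 -1.5000]
K = S⁻¹·BᵀPA = [-1.3207 -1.3095; 0.4117 -0.4042]
A−BK = [0.0379 0.0714; 0.1956 -0.1559]
AᵀP(A−BK) = [1.2921 0.4688; 0.4688 1.2772]
P' = Q + AᵀP(A−BK) = [11.2921 0.9688; 0.9688 1.5272]
tr(P') = 12.8194

12.8194


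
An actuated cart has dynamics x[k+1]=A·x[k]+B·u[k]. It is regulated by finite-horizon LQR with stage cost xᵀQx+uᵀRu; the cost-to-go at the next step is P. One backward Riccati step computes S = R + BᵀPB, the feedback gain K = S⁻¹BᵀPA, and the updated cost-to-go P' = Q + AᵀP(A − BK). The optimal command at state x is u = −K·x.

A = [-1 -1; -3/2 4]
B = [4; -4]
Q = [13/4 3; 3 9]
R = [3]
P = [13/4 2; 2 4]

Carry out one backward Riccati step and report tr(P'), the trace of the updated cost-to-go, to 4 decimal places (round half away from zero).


55.9682

BᵀP = [5.0000 -8.0000]
S = R + BᵀPB = [3] + [52.0000] = [55.0000]
BᵀPA = [7.0000 -37.0000]
K = S⁻¹·BᵀPA = [0.1273 -0.6727]
A−BK = [-1.5091 1.6909; -0.9909 1.3091]
AᵀP(A−BK) = [17.3591 -21.0409; -21.0409 26.3591]
P' = Q + AᵀP(A−BK) = [20.6091 -18.0409; -18.0409 35.3591]
tr(P') = 55.9682


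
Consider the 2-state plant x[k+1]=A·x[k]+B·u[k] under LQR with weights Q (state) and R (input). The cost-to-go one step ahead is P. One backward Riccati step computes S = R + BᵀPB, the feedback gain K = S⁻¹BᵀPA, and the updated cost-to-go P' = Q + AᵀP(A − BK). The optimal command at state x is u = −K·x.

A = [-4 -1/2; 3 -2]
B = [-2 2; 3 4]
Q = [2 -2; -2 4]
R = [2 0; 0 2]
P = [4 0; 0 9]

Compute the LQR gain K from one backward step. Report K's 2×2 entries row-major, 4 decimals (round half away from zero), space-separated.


BᵀP = [-8.0000 27.0000; 8.0000 36.0000]
S = R + BᵀPB = [2 0; 0 2] + [97.0000 92.0000; 92.0000 160.0000] = [99.0000 92.0000; 92.0000 162.0000]
BᵀPA = [113.0000 -50.0000; 76.0000 -76.0000]
K = S⁻¹·BᵀPA = [1.4938 -0.1463; -0.3792 -0.3861]
A−BK = [-0.2540 -0.0205; 0.0354 -0.0169]
AᵀP(A−BK) = [5.0198 -0.1289; -0.1289 0.3451]
P' = Q + AᵀP(A−BK) = [7.0198 -2.1289; -2.1289 4.3451]
tr(P') = 11.3649

1.4938 -0.1463 -0.3792 -0.3861


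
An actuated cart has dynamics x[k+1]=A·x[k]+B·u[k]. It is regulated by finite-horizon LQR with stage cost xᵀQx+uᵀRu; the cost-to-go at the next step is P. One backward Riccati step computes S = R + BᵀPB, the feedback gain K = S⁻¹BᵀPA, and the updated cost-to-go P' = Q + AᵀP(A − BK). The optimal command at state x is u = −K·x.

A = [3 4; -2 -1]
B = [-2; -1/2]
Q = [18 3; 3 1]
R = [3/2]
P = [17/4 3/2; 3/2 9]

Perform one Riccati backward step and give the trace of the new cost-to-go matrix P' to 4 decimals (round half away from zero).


96.7632

BᵀP = [-9.2500 -7.5000]
S = R + BᵀPB = [3/2] + [22.2500] = [23.7500]
BᵀPA = [-12.7500 -29.5000]
K = S⁻¹·BᵀPA = [-0.5368 -1.2421]
A−BK = [1.9263 1.5158; -2.2684 -1.6211]
AᵀP(A−BK) = [49.4053 36.6632; 36.6632 28.3579]
P' = Q + AᵀP(A−BK) = [67.4053 39.6632; 39.6632 29.3579]
tr(P') = 96.7632
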